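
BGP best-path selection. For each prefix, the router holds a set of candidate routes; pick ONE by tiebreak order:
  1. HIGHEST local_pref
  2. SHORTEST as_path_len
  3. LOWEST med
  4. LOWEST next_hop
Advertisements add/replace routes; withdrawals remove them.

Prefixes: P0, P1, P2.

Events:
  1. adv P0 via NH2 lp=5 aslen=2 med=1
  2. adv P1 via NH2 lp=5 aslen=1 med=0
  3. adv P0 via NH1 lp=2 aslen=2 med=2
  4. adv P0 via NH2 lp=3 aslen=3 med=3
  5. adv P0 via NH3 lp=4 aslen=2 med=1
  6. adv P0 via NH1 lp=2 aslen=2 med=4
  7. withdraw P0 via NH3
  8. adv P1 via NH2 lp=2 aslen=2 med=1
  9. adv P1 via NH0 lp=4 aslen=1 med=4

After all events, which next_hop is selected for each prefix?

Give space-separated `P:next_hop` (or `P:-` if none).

Op 1: best P0=NH2 P1=- P2=-
Op 2: best P0=NH2 P1=NH2 P2=-
Op 3: best P0=NH2 P1=NH2 P2=-
Op 4: best P0=NH2 P1=NH2 P2=-
Op 5: best P0=NH3 P1=NH2 P2=-
Op 6: best P0=NH3 P1=NH2 P2=-
Op 7: best P0=NH2 P1=NH2 P2=-
Op 8: best P0=NH2 P1=NH2 P2=-
Op 9: best P0=NH2 P1=NH0 P2=-

Answer: P0:NH2 P1:NH0 P2:-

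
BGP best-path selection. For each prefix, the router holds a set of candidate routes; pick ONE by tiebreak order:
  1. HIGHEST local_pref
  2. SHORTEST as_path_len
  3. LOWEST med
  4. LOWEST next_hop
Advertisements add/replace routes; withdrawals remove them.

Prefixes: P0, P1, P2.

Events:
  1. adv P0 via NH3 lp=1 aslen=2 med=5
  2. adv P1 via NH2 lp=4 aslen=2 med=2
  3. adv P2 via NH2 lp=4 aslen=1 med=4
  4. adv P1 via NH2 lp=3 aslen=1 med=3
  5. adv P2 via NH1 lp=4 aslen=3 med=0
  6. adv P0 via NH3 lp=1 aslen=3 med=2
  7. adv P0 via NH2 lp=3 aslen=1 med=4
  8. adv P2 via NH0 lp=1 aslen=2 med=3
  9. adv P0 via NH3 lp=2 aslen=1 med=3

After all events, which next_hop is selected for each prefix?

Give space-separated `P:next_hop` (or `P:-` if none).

Answer: P0:NH2 P1:NH2 P2:NH2

Derivation:
Op 1: best P0=NH3 P1=- P2=-
Op 2: best P0=NH3 P1=NH2 P2=-
Op 3: best P0=NH3 P1=NH2 P2=NH2
Op 4: best P0=NH3 P1=NH2 P2=NH2
Op 5: best P0=NH3 P1=NH2 P2=NH2
Op 6: best P0=NH3 P1=NH2 P2=NH2
Op 7: best P0=NH2 P1=NH2 P2=NH2
Op 8: best P0=NH2 P1=NH2 P2=NH2
Op 9: best P0=NH2 P1=NH2 P2=NH2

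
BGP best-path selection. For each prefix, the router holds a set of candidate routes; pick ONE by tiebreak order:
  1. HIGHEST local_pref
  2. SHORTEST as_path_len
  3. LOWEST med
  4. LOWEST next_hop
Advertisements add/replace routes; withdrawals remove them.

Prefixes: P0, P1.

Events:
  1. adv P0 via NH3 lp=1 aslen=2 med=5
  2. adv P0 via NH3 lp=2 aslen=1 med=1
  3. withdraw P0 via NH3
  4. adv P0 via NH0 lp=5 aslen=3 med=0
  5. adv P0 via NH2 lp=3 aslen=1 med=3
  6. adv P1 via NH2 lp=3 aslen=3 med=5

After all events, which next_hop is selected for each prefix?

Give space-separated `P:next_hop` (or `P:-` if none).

Op 1: best P0=NH3 P1=-
Op 2: best P0=NH3 P1=-
Op 3: best P0=- P1=-
Op 4: best P0=NH0 P1=-
Op 5: best P0=NH0 P1=-
Op 6: best P0=NH0 P1=NH2

Answer: P0:NH0 P1:NH2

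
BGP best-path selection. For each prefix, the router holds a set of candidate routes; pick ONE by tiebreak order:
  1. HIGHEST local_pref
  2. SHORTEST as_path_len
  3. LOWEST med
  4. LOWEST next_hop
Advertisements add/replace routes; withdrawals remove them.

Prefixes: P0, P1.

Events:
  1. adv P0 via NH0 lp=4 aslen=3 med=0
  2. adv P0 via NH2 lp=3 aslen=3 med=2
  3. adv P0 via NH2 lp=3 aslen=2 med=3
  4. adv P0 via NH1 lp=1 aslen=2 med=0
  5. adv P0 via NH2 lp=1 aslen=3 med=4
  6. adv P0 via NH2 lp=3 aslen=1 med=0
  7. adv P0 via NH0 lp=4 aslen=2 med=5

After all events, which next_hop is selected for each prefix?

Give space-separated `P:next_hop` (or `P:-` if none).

Op 1: best P0=NH0 P1=-
Op 2: best P0=NH0 P1=-
Op 3: best P0=NH0 P1=-
Op 4: best P0=NH0 P1=-
Op 5: best P0=NH0 P1=-
Op 6: best P0=NH0 P1=-
Op 7: best P0=NH0 P1=-

Answer: P0:NH0 P1:-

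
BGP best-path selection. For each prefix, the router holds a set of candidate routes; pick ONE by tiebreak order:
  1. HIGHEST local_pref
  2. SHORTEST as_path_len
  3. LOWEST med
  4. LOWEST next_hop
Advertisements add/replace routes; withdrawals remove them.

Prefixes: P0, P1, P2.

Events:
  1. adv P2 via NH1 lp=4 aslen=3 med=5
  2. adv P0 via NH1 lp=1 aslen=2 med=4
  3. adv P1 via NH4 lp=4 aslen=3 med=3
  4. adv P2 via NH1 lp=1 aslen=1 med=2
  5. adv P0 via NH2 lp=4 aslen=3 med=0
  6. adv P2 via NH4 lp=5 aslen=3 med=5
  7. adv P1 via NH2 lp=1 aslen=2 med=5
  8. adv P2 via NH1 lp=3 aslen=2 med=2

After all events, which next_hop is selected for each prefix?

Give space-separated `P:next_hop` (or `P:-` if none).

Answer: P0:NH2 P1:NH4 P2:NH4

Derivation:
Op 1: best P0=- P1=- P2=NH1
Op 2: best P0=NH1 P1=- P2=NH1
Op 3: best P0=NH1 P1=NH4 P2=NH1
Op 4: best P0=NH1 P1=NH4 P2=NH1
Op 5: best P0=NH2 P1=NH4 P2=NH1
Op 6: best P0=NH2 P1=NH4 P2=NH4
Op 7: best P0=NH2 P1=NH4 P2=NH4
Op 8: best P0=NH2 P1=NH4 P2=NH4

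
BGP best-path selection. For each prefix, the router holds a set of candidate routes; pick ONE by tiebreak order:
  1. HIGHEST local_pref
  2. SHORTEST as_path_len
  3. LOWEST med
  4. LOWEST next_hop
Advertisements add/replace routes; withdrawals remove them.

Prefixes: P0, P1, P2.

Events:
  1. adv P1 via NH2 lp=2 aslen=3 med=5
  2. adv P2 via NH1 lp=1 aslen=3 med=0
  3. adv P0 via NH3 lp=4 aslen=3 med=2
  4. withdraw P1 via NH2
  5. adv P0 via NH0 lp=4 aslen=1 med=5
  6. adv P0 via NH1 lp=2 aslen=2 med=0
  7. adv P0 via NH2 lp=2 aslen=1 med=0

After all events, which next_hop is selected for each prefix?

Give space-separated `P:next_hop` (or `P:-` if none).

Op 1: best P0=- P1=NH2 P2=-
Op 2: best P0=- P1=NH2 P2=NH1
Op 3: best P0=NH3 P1=NH2 P2=NH1
Op 4: best P0=NH3 P1=- P2=NH1
Op 5: best P0=NH0 P1=- P2=NH1
Op 6: best P0=NH0 P1=- P2=NH1
Op 7: best P0=NH0 P1=- P2=NH1

Answer: P0:NH0 P1:- P2:NH1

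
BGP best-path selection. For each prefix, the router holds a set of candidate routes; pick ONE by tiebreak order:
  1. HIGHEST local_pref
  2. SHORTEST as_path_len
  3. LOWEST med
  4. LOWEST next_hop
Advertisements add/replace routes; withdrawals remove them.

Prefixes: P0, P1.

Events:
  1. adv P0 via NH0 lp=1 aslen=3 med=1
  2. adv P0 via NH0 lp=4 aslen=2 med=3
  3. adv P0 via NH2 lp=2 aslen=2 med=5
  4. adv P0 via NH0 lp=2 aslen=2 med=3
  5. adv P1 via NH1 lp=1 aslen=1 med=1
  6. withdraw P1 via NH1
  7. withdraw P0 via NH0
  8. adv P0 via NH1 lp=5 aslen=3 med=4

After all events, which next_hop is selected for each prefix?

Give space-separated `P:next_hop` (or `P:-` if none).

Op 1: best P0=NH0 P1=-
Op 2: best P0=NH0 P1=-
Op 3: best P0=NH0 P1=-
Op 4: best P0=NH0 P1=-
Op 5: best P0=NH0 P1=NH1
Op 6: best P0=NH0 P1=-
Op 7: best P0=NH2 P1=-
Op 8: best P0=NH1 P1=-

Answer: P0:NH1 P1:-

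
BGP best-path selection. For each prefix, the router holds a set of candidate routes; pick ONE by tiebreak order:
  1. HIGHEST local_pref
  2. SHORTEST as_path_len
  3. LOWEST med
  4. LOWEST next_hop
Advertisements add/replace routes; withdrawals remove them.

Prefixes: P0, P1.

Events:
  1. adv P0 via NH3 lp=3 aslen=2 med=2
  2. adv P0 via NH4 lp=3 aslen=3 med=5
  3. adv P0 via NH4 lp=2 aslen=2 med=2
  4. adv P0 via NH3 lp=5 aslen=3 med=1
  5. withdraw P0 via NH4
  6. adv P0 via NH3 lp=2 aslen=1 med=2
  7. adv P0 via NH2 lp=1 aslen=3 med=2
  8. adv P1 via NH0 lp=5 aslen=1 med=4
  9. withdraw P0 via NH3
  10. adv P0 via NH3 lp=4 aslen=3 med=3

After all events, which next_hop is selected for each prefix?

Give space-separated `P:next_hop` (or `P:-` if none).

Answer: P0:NH3 P1:NH0

Derivation:
Op 1: best P0=NH3 P1=-
Op 2: best P0=NH3 P1=-
Op 3: best P0=NH3 P1=-
Op 4: best P0=NH3 P1=-
Op 5: best P0=NH3 P1=-
Op 6: best P0=NH3 P1=-
Op 7: best P0=NH3 P1=-
Op 8: best P0=NH3 P1=NH0
Op 9: best P0=NH2 P1=NH0
Op 10: best P0=NH3 P1=NH0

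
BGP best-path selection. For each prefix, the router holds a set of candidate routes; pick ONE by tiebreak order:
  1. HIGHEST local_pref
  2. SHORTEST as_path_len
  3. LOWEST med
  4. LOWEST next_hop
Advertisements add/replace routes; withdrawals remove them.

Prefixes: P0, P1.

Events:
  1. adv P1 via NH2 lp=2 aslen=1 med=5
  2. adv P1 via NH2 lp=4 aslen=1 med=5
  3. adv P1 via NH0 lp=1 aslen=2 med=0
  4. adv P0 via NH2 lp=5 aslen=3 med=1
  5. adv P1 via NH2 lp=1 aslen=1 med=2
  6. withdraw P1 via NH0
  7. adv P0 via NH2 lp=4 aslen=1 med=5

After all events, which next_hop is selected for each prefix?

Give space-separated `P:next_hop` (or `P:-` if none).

Op 1: best P0=- P1=NH2
Op 2: best P0=- P1=NH2
Op 3: best P0=- P1=NH2
Op 4: best P0=NH2 P1=NH2
Op 5: best P0=NH2 P1=NH2
Op 6: best P0=NH2 P1=NH2
Op 7: best P0=NH2 P1=NH2

Answer: P0:NH2 P1:NH2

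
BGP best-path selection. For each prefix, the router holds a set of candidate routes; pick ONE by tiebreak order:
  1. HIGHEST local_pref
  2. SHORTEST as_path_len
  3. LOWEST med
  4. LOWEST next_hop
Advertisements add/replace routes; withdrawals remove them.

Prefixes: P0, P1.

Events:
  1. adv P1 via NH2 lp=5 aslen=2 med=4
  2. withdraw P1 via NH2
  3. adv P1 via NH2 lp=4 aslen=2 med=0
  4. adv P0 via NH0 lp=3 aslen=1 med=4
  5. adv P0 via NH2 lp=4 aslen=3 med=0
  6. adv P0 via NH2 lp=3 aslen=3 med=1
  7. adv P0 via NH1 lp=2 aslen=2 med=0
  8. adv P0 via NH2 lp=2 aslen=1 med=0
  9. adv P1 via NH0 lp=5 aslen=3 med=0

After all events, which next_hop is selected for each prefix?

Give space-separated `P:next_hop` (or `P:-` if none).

Op 1: best P0=- P1=NH2
Op 2: best P0=- P1=-
Op 3: best P0=- P1=NH2
Op 4: best P0=NH0 P1=NH2
Op 5: best P0=NH2 P1=NH2
Op 6: best P0=NH0 P1=NH2
Op 7: best P0=NH0 P1=NH2
Op 8: best P0=NH0 P1=NH2
Op 9: best P0=NH0 P1=NH0

Answer: P0:NH0 P1:NH0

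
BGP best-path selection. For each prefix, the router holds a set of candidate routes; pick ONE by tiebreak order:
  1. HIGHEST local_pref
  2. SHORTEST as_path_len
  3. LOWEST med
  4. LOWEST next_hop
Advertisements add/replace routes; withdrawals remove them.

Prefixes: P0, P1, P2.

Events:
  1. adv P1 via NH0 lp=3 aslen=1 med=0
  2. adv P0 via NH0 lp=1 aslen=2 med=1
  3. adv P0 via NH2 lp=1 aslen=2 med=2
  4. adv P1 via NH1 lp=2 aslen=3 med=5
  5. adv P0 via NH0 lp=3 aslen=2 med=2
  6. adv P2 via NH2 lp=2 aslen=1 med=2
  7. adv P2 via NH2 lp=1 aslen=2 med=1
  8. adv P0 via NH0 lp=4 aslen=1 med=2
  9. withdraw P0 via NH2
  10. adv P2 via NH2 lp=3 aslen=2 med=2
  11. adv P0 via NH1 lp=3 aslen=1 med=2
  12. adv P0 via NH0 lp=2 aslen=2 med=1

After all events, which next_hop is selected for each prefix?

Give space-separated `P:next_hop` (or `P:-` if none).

Answer: P0:NH1 P1:NH0 P2:NH2

Derivation:
Op 1: best P0=- P1=NH0 P2=-
Op 2: best P0=NH0 P1=NH0 P2=-
Op 3: best P0=NH0 P1=NH0 P2=-
Op 4: best P0=NH0 P1=NH0 P2=-
Op 5: best P0=NH0 P1=NH0 P2=-
Op 6: best P0=NH0 P1=NH0 P2=NH2
Op 7: best P0=NH0 P1=NH0 P2=NH2
Op 8: best P0=NH0 P1=NH0 P2=NH2
Op 9: best P0=NH0 P1=NH0 P2=NH2
Op 10: best P0=NH0 P1=NH0 P2=NH2
Op 11: best P0=NH0 P1=NH0 P2=NH2
Op 12: best P0=NH1 P1=NH0 P2=NH2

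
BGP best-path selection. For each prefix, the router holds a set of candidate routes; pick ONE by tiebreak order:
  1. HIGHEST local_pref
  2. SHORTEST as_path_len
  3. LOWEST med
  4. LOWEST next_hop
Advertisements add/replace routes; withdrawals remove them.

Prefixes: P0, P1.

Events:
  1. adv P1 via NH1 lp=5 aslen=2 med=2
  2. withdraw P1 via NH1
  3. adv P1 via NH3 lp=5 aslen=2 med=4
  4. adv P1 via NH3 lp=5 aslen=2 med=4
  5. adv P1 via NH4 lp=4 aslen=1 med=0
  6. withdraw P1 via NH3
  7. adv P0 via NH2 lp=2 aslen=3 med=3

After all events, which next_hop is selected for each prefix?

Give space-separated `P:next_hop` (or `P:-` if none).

Op 1: best P0=- P1=NH1
Op 2: best P0=- P1=-
Op 3: best P0=- P1=NH3
Op 4: best P0=- P1=NH3
Op 5: best P0=- P1=NH3
Op 6: best P0=- P1=NH4
Op 7: best P0=NH2 P1=NH4

Answer: P0:NH2 P1:NH4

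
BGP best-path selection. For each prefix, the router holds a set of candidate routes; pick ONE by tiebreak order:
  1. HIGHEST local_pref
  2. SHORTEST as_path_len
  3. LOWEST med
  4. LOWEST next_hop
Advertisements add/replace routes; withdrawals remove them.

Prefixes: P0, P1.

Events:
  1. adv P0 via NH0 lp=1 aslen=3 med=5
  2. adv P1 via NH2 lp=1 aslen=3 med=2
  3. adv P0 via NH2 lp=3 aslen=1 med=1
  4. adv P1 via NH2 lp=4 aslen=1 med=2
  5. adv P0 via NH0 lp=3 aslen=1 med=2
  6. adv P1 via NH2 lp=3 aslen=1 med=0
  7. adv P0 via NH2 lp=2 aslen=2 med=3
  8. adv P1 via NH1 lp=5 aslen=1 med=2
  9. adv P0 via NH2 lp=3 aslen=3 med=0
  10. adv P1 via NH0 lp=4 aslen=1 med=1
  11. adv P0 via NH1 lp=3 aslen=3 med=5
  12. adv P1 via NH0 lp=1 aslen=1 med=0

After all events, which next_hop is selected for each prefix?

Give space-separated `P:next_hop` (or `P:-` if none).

Answer: P0:NH0 P1:NH1

Derivation:
Op 1: best P0=NH0 P1=-
Op 2: best P0=NH0 P1=NH2
Op 3: best P0=NH2 P1=NH2
Op 4: best P0=NH2 P1=NH2
Op 5: best P0=NH2 P1=NH2
Op 6: best P0=NH2 P1=NH2
Op 7: best P0=NH0 P1=NH2
Op 8: best P0=NH0 P1=NH1
Op 9: best P0=NH0 P1=NH1
Op 10: best P0=NH0 P1=NH1
Op 11: best P0=NH0 P1=NH1
Op 12: best P0=NH0 P1=NH1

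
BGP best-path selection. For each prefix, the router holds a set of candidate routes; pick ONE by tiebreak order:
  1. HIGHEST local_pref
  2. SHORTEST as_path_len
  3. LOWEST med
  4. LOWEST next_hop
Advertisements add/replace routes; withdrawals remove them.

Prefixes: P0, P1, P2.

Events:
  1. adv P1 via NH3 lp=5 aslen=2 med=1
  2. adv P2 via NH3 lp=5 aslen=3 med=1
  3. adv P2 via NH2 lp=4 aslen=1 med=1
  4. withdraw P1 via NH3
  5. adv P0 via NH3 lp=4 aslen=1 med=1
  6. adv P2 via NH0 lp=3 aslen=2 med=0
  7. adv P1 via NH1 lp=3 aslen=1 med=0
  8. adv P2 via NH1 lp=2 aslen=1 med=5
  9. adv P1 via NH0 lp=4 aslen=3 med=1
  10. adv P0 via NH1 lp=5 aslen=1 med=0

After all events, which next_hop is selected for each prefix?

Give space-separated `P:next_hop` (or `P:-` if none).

Op 1: best P0=- P1=NH3 P2=-
Op 2: best P0=- P1=NH3 P2=NH3
Op 3: best P0=- P1=NH3 P2=NH3
Op 4: best P0=- P1=- P2=NH3
Op 5: best P0=NH3 P1=- P2=NH3
Op 6: best P0=NH3 P1=- P2=NH3
Op 7: best P0=NH3 P1=NH1 P2=NH3
Op 8: best P0=NH3 P1=NH1 P2=NH3
Op 9: best P0=NH3 P1=NH0 P2=NH3
Op 10: best P0=NH1 P1=NH0 P2=NH3

Answer: P0:NH1 P1:NH0 P2:NH3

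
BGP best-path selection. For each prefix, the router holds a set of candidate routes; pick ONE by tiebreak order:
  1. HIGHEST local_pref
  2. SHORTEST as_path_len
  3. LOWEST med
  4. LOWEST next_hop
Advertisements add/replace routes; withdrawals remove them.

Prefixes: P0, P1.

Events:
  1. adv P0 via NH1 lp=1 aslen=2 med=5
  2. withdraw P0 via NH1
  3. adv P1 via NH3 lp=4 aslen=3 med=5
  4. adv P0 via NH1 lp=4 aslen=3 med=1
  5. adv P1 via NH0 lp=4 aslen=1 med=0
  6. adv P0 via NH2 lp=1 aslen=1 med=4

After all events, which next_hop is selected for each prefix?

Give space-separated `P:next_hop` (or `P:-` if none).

Answer: P0:NH1 P1:NH0

Derivation:
Op 1: best P0=NH1 P1=-
Op 2: best P0=- P1=-
Op 3: best P0=- P1=NH3
Op 4: best P0=NH1 P1=NH3
Op 5: best P0=NH1 P1=NH0
Op 6: best P0=NH1 P1=NH0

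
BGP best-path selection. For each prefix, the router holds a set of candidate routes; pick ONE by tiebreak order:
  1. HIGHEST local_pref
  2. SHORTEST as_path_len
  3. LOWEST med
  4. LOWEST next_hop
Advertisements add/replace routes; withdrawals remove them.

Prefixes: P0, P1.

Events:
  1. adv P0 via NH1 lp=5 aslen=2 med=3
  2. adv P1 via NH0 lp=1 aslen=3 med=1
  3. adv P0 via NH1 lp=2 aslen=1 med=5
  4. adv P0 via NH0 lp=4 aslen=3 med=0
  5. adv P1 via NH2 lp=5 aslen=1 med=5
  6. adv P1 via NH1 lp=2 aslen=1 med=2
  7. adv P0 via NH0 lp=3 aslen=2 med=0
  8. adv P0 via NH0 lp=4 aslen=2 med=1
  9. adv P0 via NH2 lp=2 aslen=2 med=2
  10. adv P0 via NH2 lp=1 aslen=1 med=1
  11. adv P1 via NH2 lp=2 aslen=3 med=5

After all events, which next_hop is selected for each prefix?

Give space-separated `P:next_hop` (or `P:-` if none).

Op 1: best P0=NH1 P1=-
Op 2: best P0=NH1 P1=NH0
Op 3: best P0=NH1 P1=NH0
Op 4: best P0=NH0 P1=NH0
Op 5: best P0=NH0 P1=NH2
Op 6: best P0=NH0 P1=NH2
Op 7: best P0=NH0 P1=NH2
Op 8: best P0=NH0 P1=NH2
Op 9: best P0=NH0 P1=NH2
Op 10: best P0=NH0 P1=NH2
Op 11: best P0=NH0 P1=NH1

Answer: P0:NH0 P1:NH1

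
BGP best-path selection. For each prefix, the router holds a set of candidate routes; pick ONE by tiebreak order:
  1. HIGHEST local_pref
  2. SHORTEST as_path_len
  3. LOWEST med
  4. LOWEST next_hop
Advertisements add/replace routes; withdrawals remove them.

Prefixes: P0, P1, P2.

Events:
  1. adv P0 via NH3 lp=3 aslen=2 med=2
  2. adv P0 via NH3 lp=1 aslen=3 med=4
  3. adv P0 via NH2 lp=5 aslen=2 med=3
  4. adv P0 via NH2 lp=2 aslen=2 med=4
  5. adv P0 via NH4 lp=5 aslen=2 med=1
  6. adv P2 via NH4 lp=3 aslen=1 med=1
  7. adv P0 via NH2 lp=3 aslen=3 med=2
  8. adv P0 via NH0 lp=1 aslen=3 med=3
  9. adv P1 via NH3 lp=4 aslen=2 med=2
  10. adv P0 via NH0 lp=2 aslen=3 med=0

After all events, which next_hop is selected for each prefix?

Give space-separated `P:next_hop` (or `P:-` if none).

Op 1: best P0=NH3 P1=- P2=-
Op 2: best P0=NH3 P1=- P2=-
Op 3: best P0=NH2 P1=- P2=-
Op 4: best P0=NH2 P1=- P2=-
Op 5: best P0=NH4 P1=- P2=-
Op 6: best P0=NH4 P1=- P2=NH4
Op 7: best P0=NH4 P1=- P2=NH4
Op 8: best P0=NH4 P1=- P2=NH4
Op 9: best P0=NH4 P1=NH3 P2=NH4
Op 10: best P0=NH4 P1=NH3 P2=NH4

Answer: P0:NH4 P1:NH3 P2:NH4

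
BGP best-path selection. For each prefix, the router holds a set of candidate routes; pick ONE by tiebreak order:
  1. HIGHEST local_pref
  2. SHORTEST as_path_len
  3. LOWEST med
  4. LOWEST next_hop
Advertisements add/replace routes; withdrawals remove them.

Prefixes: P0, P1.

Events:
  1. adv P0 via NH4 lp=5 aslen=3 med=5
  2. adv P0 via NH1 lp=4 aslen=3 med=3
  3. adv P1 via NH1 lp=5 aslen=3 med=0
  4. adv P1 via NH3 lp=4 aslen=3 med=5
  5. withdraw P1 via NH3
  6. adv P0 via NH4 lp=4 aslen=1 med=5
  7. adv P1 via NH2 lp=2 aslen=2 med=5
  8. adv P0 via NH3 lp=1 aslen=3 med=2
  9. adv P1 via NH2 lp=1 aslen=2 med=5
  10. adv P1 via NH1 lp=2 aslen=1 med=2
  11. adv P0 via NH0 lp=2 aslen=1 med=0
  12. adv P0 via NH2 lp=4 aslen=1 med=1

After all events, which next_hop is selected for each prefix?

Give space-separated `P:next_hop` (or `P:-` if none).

Answer: P0:NH2 P1:NH1

Derivation:
Op 1: best P0=NH4 P1=-
Op 2: best P0=NH4 P1=-
Op 3: best P0=NH4 P1=NH1
Op 4: best P0=NH4 P1=NH1
Op 5: best P0=NH4 P1=NH1
Op 6: best P0=NH4 P1=NH1
Op 7: best P0=NH4 P1=NH1
Op 8: best P0=NH4 P1=NH1
Op 9: best P0=NH4 P1=NH1
Op 10: best P0=NH4 P1=NH1
Op 11: best P0=NH4 P1=NH1
Op 12: best P0=NH2 P1=NH1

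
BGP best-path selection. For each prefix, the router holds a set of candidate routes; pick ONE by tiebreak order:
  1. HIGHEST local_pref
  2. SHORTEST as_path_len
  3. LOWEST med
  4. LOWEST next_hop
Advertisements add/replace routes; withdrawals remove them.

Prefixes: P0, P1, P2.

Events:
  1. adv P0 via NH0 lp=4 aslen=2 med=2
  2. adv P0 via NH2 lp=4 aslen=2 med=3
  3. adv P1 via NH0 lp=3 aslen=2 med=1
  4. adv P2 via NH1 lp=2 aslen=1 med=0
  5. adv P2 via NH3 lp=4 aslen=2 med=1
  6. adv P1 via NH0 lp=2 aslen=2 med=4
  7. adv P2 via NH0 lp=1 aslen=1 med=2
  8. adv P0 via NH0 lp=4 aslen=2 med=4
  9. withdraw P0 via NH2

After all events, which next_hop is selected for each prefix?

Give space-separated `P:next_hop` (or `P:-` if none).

Answer: P0:NH0 P1:NH0 P2:NH3

Derivation:
Op 1: best P0=NH0 P1=- P2=-
Op 2: best P0=NH0 P1=- P2=-
Op 3: best P0=NH0 P1=NH0 P2=-
Op 4: best P0=NH0 P1=NH0 P2=NH1
Op 5: best P0=NH0 P1=NH0 P2=NH3
Op 6: best P0=NH0 P1=NH0 P2=NH3
Op 7: best P0=NH0 P1=NH0 P2=NH3
Op 8: best P0=NH2 P1=NH0 P2=NH3
Op 9: best P0=NH0 P1=NH0 P2=NH3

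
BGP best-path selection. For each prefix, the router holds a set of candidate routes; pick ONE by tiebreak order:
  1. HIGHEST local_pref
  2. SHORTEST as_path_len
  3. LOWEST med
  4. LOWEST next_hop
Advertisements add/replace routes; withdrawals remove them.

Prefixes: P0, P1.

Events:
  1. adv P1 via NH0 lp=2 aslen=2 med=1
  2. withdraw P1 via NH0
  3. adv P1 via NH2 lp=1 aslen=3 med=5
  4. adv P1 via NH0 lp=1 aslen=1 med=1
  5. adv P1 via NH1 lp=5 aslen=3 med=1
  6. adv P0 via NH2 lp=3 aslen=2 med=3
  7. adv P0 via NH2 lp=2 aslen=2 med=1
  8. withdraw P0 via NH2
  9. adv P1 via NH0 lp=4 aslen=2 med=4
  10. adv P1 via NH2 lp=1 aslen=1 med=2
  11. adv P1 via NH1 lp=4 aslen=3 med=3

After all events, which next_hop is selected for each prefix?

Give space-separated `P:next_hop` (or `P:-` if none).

Answer: P0:- P1:NH0

Derivation:
Op 1: best P0=- P1=NH0
Op 2: best P0=- P1=-
Op 3: best P0=- P1=NH2
Op 4: best P0=- P1=NH0
Op 5: best P0=- P1=NH1
Op 6: best P0=NH2 P1=NH1
Op 7: best P0=NH2 P1=NH1
Op 8: best P0=- P1=NH1
Op 9: best P0=- P1=NH1
Op 10: best P0=- P1=NH1
Op 11: best P0=- P1=NH0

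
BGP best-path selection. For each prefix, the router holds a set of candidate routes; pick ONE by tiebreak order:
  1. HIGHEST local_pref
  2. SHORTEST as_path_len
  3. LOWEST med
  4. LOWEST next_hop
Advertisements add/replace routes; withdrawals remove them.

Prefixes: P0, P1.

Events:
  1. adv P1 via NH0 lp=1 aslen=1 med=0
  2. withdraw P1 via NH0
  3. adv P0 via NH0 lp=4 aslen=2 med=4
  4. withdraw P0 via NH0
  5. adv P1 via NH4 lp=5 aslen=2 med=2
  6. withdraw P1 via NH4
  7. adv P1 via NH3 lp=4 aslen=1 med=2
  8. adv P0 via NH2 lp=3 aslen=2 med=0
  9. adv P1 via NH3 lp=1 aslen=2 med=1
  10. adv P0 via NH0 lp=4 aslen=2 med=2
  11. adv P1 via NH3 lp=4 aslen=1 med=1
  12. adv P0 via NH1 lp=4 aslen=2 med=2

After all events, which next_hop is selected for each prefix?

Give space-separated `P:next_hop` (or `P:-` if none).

Answer: P0:NH0 P1:NH3

Derivation:
Op 1: best P0=- P1=NH0
Op 2: best P0=- P1=-
Op 3: best P0=NH0 P1=-
Op 4: best P0=- P1=-
Op 5: best P0=- P1=NH4
Op 6: best P0=- P1=-
Op 7: best P0=- P1=NH3
Op 8: best P0=NH2 P1=NH3
Op 9: best P0=NH2 P1=NH3
Op 10: best P0=NH0 P1=NH3
Op 11: best P0=NH0 P1=NH3
Op 12: best P0=NH0 P1=NH3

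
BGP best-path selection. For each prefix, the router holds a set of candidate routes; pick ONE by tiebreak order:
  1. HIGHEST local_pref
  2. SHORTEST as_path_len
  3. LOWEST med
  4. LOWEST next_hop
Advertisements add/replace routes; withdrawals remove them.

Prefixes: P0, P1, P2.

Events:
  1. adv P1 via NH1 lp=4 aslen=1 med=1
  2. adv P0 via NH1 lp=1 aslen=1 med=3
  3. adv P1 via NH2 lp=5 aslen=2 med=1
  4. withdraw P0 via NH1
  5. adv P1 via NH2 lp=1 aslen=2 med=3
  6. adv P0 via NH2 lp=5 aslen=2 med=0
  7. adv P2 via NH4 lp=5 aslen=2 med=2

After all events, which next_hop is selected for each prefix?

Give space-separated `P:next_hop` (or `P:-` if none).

Op 1: best P0=- P1=NH1 P2=-
Op 2: best P0=NH1 P1=NH1 P2=-
Op 3: best P0=NH1 P1=NH2 P2=-
Op 4: best P0=- P1=NH2 P2=-
Op 5: best P0=- P1=NH1 P2=-
Op 6: best P0=NH2 P1=NH1 P2=-
Op 7: best P0=NH2 P1=NH1 P2=NH4

Answer: P0:NH2 P1:NH1 P2:NH4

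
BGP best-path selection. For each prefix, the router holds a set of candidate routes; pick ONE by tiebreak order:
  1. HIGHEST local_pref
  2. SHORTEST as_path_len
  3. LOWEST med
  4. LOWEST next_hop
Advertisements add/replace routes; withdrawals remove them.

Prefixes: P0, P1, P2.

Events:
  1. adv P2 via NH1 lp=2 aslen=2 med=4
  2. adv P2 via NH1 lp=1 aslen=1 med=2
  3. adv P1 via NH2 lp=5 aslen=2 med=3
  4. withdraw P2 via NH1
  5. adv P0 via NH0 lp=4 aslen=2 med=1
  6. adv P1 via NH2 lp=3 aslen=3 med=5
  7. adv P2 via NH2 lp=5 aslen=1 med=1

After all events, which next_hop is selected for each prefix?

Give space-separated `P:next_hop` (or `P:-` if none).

Op 1: best P0=- P1=- P2=NH1
Op 2: best P0=- P1=- P2=NH1
Op 3: best P0=- P1=NH2 P2=NH1
Op 4: best P0=- P1=NH2 P2=-
Op 5: best P0=NH0 P1=NH2 P2=-
Op 6: best P0=NH0 P1=NH2 P2=-
Op 7: best P0=NH0 P1=NH2 P2=NH2

Answer: P0:NH0 P1:NH2 P2:NH2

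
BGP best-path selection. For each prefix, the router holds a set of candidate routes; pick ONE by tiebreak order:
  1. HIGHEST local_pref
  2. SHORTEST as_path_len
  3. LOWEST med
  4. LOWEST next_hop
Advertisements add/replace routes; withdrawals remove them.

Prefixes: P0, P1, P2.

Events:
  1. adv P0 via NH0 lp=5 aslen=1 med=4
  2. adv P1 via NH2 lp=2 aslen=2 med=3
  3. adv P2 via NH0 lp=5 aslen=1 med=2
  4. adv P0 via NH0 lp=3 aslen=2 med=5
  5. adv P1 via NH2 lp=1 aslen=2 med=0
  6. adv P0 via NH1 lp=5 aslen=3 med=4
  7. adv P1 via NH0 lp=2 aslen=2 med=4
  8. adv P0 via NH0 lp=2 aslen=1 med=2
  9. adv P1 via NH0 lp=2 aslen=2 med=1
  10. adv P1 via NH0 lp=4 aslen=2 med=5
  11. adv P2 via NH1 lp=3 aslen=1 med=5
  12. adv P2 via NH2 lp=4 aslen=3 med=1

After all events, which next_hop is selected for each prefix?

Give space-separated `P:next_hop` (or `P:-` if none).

Answer: P0:NH1 P1:NH0 P2:NH0

Derivation:
Op 1: best P0=NH0 P1=- P2=-
Op 2: best P0=NH0 P1=NH2 P2=-
Op 3: best P0=NH0 P1=NH2 P2=NH0
Op 4: best P0=NH0 P1=NH2 P2=NH0
Op 5: best P0=NH0 P1=NH2 P2=NH0
Op 6: best P0=NH1 P1=NH2 P2=NH0
Op 7: best P0=NH1 P1=NH0 P2=NH0
Op 8: best P0=NH1 P1=NH0 P2=NH0
Op 9: best P0=NH1 P1=NH0 P2=NH0
Op 10: best P0=NH1 P1=NH0 P2=NH0
Op 11: best P0=NH1 P1=NH0 P2=NH0
Op 12: best P0=NH1 P1=NH0 P2=NH0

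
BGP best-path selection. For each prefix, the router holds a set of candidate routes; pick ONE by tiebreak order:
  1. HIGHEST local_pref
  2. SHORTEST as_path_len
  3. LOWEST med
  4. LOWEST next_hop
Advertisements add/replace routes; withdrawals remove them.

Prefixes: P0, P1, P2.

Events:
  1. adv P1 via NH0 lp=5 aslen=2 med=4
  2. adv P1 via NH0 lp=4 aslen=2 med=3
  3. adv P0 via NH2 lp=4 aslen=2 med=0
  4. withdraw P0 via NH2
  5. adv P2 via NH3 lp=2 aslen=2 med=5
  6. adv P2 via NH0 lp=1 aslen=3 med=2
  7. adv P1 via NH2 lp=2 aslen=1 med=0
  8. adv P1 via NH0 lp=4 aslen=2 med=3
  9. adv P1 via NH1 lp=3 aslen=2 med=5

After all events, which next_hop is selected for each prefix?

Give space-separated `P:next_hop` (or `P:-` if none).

Answer: P0:- P1:NH0 P2:NH3

Derivation:
Op 1: best P0=- P1=NH0 P2=-
Op 2: best P0=- P1=NH0 P2=-
Op 3: best P0=NH2 P1=NH0 P2=-
Op 4: best P0=- P1=NH0 P2=-
Op 5: best P0=- P1=NH0 P2=NH3
Op 6: best P0=- P1=NH0 P2=NH3
Op 7: best P0=- P1=NH0 P2=NH3
Op 8: best P0=- P1=NH0 P2=NH3
Op 9: best P0=- P1=NH0 P2=NH3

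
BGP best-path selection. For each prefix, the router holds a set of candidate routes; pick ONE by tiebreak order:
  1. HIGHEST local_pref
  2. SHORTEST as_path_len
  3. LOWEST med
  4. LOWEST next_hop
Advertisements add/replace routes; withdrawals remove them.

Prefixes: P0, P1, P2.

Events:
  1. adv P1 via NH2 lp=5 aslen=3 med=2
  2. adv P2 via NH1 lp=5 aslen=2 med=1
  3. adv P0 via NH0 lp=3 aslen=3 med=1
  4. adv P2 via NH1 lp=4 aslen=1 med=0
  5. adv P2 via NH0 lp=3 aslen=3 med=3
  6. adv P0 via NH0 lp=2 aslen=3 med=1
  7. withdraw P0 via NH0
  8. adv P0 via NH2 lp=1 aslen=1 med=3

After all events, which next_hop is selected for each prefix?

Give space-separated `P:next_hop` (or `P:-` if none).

Answer: P0:NH2 P1:NH2 P2:NH1

Derivation:
Op 1: best P0=- P1=NH2 P2=-
Op 2: best P0=- P1=NH2 P2=NH1
Op 3: best P0=NH0 P1=NH2 P2=NH1
Op 4: best P0=NH0 P1=NH2 P2=NH1
Op 5: best P0=NH0 P1=NH2 P2=NH1
Op 6: best P0=NH0 P1=NH2 P2=NH1
Op 7: best P0=- P1=NH2 P2=NH1
Op 8: best P0=NH2 P1=NH2 P2=NH1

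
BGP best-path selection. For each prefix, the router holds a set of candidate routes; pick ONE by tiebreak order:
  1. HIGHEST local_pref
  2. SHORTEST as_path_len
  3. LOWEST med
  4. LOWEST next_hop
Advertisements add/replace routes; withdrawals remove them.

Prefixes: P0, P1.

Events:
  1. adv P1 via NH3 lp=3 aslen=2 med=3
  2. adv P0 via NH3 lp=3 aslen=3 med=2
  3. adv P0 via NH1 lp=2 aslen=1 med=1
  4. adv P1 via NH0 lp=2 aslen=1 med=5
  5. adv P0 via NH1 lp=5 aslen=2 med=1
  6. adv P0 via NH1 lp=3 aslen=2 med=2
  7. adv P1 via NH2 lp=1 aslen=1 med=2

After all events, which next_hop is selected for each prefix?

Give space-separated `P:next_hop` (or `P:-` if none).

Answer: P0:NH1 P1:NH3

Derivation:
Op 1: best P0=- P1=NH3
Op 2: best P0=NH3 P1=NH3
Op 3: best P0=NH3 P1=NH3
Op 4: best P0=NH3 P1=NH3
Op 5: best P0=NH1 P1=NH3
Op 6: best P0=NH1 P1=NH3
Op 7: best P0=NH1 P1=NH3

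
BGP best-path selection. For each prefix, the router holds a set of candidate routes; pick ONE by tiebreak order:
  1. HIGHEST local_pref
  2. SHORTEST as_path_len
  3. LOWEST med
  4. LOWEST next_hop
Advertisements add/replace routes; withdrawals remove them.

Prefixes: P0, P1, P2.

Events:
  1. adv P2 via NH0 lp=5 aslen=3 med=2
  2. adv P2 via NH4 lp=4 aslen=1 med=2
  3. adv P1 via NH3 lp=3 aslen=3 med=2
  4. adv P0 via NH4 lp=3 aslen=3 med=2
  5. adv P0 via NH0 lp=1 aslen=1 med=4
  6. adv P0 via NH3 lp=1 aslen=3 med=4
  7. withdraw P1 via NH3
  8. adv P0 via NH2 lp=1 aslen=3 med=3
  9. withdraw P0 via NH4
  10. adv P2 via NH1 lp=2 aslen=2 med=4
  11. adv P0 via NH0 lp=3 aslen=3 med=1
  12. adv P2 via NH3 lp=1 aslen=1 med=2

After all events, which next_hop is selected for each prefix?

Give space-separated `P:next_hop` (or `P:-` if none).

Answer: P0:NH0 P1:- P2:NH0

Derivation:
Op 1: best P0=- P1=- P2=NH0
Op 2: best P0=- P1=- P2=NH0
Op 3: best P0=- P1=NH3 P2=NH0
Op 4: best P0=NH4 P1=NH3 P2=NH0
Op 5: best P0=NH4 P1=NH3 P2=NH0
Op 6: best P0=NH4 P1=NH3 P2=NH0
Op 7: best P0=NH4 P1=- P2=NH0
Op 8: best P0=NH4 P1=- P2=NH0
Op 9: best P0=NH0 P1=- P2=NH0
Op 10: best P0=NH0 P1=- P2=NH0
Op 11: best P0=NH0 P1=- P2=NH0
Op 12: best P0=NH0 P1=- P2=NH0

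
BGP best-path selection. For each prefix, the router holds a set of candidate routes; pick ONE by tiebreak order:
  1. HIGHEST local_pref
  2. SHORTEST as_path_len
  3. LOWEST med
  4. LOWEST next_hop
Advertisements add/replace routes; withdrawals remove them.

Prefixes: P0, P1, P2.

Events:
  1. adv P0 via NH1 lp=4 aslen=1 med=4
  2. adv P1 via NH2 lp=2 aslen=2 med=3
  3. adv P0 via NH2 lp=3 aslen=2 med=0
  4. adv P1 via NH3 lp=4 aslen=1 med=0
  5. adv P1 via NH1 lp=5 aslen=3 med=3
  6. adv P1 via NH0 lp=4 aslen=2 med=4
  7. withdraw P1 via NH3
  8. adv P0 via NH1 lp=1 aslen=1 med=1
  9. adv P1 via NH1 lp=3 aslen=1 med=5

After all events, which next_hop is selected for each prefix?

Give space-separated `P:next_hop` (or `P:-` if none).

Op 1: best P0=NH1 P1=- P2=-
Op 2: best P0=NH1 P1=NH2 P2=-
Op 3: best P0=NH1 P1=NH2 P2=-
Op 4: best P0=NH1 P1=NH3 P2=-
Op 5: best P0=NH1 P1=NH1 P2=-
Op 6: best P0=NH1 P1=NH1 P2=-
Op 7: best P0=NH1 P1=NH1 P2=-
Op 8: best P0=NH2 P1=NH1 P2=-
Op 9: best P0=NH2 P1=NH0 P2=-

Answer: P0:NH2 P1:NH0 P2:-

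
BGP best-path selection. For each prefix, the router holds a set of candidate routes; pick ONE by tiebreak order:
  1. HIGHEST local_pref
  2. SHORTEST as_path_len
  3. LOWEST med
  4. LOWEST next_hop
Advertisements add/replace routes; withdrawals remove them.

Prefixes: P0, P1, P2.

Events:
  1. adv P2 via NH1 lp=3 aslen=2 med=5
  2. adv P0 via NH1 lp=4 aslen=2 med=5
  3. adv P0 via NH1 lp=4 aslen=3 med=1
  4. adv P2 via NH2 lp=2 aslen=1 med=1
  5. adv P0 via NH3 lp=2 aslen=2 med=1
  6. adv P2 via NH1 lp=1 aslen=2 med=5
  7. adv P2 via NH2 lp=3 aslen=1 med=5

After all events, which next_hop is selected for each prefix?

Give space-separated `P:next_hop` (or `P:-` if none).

Op 1: best P0=- P1=- P2=NH1
Op 2: best P0=NH1 P1=- P2=NH1
Op 3: best P0=NH1 P1=- P2=NH1
Op 4: best P0=NH1 P1=- P2=NH1
Op 5: best P0=NH1 P1=- P2=NH1
Op 6: best P0=NH1 P1=- P2=NH2
Op 7: best P0=NH1 P1=- P2=NH2

Answer: P0:NH1 P1:- P2:NH2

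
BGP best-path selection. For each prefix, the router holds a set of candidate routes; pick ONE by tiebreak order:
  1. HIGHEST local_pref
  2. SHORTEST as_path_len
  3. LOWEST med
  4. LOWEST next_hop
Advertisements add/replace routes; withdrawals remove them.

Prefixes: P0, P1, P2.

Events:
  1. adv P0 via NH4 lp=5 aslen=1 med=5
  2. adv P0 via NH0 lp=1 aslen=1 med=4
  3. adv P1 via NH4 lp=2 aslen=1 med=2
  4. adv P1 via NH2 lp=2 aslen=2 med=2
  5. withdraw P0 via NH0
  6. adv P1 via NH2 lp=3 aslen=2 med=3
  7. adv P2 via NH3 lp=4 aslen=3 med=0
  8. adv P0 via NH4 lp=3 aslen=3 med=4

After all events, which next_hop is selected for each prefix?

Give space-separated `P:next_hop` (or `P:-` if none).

Answer: P0:NH4 P1:NH2 P2:NH3

Derivation:
Op 1: best P0=NH4 P1=- P2=-
Op 2: best P0=NH4 P1=- P2=-
Op 3: best P0=NH4 P1=NH4 P2=-
Op 4: best P0=NH4 P1=NH4 P2=-
Op 5: best P0=NH4 P1=NH4 P2=-
Op 6: best P0=NH4 P1=NH2 P2=-
Op 7: best P0=NH4 P1=NH2 P2=NH3
Op 8: best P0=NH4 P1=NH2 P2=NH3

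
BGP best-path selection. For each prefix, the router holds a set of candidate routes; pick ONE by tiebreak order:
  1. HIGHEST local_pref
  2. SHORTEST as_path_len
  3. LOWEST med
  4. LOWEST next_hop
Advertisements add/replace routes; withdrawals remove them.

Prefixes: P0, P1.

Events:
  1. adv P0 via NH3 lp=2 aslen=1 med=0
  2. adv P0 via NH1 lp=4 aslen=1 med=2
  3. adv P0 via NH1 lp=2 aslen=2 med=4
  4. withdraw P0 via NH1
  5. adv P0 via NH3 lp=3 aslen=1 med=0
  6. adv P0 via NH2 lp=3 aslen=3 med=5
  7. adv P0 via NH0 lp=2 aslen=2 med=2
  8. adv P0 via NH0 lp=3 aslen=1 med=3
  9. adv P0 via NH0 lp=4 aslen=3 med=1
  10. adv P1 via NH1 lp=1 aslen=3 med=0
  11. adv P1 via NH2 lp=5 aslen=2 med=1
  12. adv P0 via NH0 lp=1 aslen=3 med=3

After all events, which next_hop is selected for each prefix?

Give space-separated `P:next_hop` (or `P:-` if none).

Op 1: best P0=NH3 P1=-
Op 2: best P0=NH1 P1=-
Op 3: best P0=NH3 P1=-
Op 4: best P0=NH3 P1=-
Op 5: best P0=NH3 P1=-
Op 6: best P0=NH3 P1=-
Op 7: best P0=NH3 P1=-
Op 8: best P0=NH3 P1=-
Op 9: best P0=NH0 P1=-
Op 10: best P0=NH0 P1=NH1
Op 11: best P0=NH0 P1=NH2
Op 12: best P0=NH3 P1=NH2

Answer: P0:NH3 P1:NH2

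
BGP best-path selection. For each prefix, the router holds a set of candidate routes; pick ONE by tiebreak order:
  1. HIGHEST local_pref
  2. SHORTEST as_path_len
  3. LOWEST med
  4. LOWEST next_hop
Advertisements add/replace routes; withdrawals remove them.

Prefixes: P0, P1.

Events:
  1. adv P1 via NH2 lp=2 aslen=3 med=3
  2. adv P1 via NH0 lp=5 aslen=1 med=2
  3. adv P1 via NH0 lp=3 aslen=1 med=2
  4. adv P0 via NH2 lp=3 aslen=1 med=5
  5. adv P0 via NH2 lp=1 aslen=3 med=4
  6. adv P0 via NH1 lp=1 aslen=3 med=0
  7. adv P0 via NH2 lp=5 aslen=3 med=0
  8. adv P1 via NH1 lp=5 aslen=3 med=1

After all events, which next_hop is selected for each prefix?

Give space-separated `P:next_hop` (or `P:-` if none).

Answer: P0:NH2 P1:NH1

Derivation:
Op 1: best P0=- P1=NH2
Op 2: best P0=- P1=NH0
Op 3: best P0=- P1=NH0
Op 4: best P0=NH2 P1=NH0
Op 5: best P0=NH2 P1=NH0
Op 6: best P0=NH1 P1=NH0
Op 7: best P0=NH2 P1=NH0
Op 8: best P0=NH2 P1=NH1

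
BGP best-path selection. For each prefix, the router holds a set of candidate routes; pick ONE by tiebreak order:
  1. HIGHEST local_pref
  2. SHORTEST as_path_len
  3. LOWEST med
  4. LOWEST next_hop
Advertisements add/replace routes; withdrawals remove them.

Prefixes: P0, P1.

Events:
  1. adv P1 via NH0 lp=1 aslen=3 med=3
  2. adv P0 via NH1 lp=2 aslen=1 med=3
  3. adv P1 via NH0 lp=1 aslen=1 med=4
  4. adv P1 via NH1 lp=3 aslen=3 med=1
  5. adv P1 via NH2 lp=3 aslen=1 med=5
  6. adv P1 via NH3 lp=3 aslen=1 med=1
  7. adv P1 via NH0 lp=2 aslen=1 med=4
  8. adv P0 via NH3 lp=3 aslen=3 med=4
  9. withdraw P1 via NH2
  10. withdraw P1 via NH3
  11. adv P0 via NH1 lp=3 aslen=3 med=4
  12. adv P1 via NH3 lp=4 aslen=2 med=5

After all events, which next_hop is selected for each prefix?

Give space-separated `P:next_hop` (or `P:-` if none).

Op 1: best P0=- P1=NH0
Op 2: best P0=NH1 P1=NH0
Op 3: best P0=NH1 P1=NH0
Op 4: best P0=NH1 P1=NH1
Op 5: best P0=NH1 P1=NH2
Op 6: best P0=NH1 P1=NH3
Op 7: best P0=NH1 P1=NH3
Op 8: best P0=NH3 P1=NH3
Op 9: best P0=NH3 P1=NH3
Op 10: best P0=NH3 P1=NH1
Op 11: best P0=NH1 P1=NH1
Op 12: best P0=NH1 P1=NH3

Answer: P0:NH1 P1:NH3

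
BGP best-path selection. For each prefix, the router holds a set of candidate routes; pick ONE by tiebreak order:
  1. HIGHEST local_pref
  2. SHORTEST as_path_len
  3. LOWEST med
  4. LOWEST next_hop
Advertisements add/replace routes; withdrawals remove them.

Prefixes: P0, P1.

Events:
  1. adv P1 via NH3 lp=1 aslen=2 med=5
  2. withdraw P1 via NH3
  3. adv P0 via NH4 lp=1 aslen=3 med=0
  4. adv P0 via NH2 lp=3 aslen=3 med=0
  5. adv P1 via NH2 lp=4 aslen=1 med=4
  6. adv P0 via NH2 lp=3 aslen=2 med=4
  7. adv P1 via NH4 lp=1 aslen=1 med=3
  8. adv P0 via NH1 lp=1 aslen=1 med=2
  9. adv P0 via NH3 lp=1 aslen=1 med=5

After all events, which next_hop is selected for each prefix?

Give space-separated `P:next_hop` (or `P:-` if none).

Answer: P0:NH2 P1:NH2

Derivation:
Op 1: best P0=- P1=NH3
Op 2: best P0=- P1=-
Op 3: best P0=NH4 P1=-
Op 4: best P0=NH2 P1=-
Op 5: best P0=NH2 P1=NH2
Op 6: best P0=NH2 P1=NH2
Op 7: best P0=NH2 P1=NH2
Op 8: best P0=NH2 P1=NH2
Op 9: best P0=NH2 P1=NH2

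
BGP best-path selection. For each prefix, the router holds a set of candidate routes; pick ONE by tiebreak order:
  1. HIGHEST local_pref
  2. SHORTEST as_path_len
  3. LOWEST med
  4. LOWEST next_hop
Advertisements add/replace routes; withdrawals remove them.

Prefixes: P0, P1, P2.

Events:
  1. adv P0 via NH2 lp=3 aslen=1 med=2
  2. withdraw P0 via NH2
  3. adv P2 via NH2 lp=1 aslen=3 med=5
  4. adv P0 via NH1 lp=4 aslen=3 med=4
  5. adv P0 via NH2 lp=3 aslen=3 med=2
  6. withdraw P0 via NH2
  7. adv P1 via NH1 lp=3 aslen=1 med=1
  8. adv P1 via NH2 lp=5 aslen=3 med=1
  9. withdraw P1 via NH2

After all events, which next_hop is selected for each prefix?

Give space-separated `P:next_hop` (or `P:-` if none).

Answer: P0:NH1 P1:NH1 P2:NH2

Derivation:
Op 1: best P0=NH2 P1=- P2=-
Op 2: best P0=- P1=- P2=-
Op 3: best P0=- P1=- P2=NH2
Op 4: best P0=NH1 P1=- P2=NH2
Op 5: best P0=NH1 P1=- P2=NH2
Op 6: best P0=NH1 P1=- P2=NH2
Op 7: best P0=NH1 P1=NH1 P2=NH2
Op 8: best P0=NH1 P1=NH2 P2=NH2
Op 9: best P0=NH1 P1=NH1 P2=NH2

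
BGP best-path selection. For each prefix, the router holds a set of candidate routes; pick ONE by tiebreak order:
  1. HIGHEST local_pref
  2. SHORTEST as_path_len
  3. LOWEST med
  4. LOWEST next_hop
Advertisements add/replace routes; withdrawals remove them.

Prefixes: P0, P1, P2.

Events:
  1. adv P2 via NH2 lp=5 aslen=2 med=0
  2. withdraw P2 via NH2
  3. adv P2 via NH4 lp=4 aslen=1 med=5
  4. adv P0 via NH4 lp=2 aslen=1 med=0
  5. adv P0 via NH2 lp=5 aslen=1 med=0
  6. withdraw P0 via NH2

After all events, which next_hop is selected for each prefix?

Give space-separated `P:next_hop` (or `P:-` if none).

Answer: P0:NH4 P1:- P2:NH4

Derivation:
Op 1: best P0=- P1=- P2=NH2
Op 2: best P0=- P1=- P2=-
Op 3: best P0=- P1=- P2=NH4
Op 4: best P0=NH4 P1=- P2=NH4
Op 5: best P0=NH2 P1=- P2=NH4
Op 6: best P0=NH4 P1=- P2=NH4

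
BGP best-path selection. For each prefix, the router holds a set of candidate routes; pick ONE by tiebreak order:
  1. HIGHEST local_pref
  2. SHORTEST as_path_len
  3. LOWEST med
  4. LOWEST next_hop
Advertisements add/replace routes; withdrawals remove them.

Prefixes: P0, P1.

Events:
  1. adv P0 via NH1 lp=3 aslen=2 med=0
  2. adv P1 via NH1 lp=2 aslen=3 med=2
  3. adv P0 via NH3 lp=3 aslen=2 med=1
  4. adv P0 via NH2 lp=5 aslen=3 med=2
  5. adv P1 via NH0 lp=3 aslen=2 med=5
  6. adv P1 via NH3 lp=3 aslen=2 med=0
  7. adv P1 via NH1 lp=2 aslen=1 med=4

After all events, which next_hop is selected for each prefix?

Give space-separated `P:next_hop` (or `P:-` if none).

Answer: P0:NH2 P1:NH3

Derivation:
Op 1: best P0=NH1 P1=-
Op 2: best P0=NH1 P1=NH1
Op 3: best P0=NH1 P1=NH1
Op 4: best P0=NH2 P1=NH1
Op 5: best P0=NH2 P1=NH0
Op 6: best P0=NH2 P1=NH3
Op 7: best P0=NH2 P1=NH3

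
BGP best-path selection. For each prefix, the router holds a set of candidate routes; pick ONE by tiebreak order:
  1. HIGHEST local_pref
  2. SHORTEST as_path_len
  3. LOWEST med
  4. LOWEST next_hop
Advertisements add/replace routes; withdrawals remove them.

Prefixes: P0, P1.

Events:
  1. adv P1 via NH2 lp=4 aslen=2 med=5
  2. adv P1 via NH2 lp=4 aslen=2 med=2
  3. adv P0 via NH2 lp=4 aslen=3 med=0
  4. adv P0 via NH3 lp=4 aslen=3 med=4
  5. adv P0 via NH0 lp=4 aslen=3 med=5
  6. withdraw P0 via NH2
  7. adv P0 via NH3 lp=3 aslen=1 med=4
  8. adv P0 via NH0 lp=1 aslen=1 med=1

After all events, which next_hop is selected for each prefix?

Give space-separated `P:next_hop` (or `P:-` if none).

Op 1: best P0=- P1=NH2
Op 2: best P0=- P1=NH2
Op 3: best P0=NH2 P1=NH2
Op 4: best P0=NH2 P1=NH2
Op 5: best P0=NH2 P1=NH2
Op 6: best P0=NH3 P1=NH2
Op 7: best P0=NH0 P1=NH2
Op 8: best P0=NH3 P1=NH2

Answer: P0:NH3 P1:NH2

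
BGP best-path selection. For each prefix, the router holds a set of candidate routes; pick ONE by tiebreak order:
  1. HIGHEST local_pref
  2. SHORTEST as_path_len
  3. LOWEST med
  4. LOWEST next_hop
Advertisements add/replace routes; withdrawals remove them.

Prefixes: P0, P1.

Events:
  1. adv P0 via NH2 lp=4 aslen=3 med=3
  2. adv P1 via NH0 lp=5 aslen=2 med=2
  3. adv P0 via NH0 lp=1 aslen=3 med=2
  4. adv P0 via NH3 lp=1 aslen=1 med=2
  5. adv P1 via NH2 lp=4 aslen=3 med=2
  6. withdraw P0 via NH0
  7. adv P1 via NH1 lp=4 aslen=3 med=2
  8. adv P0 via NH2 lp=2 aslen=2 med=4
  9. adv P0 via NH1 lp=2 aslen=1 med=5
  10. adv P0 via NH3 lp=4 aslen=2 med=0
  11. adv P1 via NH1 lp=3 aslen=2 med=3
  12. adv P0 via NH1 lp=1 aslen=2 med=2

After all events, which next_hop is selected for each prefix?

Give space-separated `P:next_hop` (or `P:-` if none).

Answer: P0:NH3 P1:NH0

Derivation:
Op 1: best P0=NH2 P1=-
Op 2: best P0=NH2 P1=NH0
Op 3: best P0=NH2 P1=NH0
Op 4: best P0=NH2 P1=NH0
Op 5: best P0=NH2 P1=NH0
Op 6: best P0=NH2 P1=NH0
Op 7: best P0=NH2 P1=NH0
Op 8: best P0=NH2 P1=NH0
Op 9: best P0=NH1 P1=NH0
Op 10: best P0=NH3 P1=NH0
Op 11: best P0=NH3 P1=NH0
Op 12: best P0=NH3 P1=NH0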